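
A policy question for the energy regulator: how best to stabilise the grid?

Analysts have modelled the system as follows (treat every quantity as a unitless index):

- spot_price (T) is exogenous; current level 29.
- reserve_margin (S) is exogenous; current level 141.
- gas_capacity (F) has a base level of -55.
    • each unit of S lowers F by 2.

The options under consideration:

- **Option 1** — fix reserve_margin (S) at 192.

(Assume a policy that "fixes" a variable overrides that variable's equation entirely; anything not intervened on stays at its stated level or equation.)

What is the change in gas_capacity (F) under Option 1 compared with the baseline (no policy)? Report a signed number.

-102

Baseline:
  S = 141
  F = -55 − 2·141 = -337
Option 1 (S := 192):
  S = 192
  F = -55 − 2·192 = -439
Change in F: -439 − (-337) = -102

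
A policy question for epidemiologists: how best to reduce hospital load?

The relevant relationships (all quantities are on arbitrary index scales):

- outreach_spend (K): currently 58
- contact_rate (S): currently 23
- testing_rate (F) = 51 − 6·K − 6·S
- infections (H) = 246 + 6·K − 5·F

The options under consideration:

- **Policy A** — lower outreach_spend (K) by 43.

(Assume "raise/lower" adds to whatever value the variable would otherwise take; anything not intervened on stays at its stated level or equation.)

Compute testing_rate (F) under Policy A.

-177

Policy A (K − 43):
  K = 58 − 43 = 15
  S = 23
  F = 51 − 6·15 − 6·23 = -177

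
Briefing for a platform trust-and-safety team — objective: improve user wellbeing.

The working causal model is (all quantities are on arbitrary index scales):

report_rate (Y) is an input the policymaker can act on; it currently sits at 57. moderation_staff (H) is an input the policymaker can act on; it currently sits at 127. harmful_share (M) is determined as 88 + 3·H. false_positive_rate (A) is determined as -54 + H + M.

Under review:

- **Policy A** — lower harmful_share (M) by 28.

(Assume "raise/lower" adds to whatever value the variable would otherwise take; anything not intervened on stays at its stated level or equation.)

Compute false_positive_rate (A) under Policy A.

514

Policy A (M − 28):
  H = 127
  M = 88 + 3·127 (−28 from intervention) = 441
  A = -54 + 127 + 441 = 514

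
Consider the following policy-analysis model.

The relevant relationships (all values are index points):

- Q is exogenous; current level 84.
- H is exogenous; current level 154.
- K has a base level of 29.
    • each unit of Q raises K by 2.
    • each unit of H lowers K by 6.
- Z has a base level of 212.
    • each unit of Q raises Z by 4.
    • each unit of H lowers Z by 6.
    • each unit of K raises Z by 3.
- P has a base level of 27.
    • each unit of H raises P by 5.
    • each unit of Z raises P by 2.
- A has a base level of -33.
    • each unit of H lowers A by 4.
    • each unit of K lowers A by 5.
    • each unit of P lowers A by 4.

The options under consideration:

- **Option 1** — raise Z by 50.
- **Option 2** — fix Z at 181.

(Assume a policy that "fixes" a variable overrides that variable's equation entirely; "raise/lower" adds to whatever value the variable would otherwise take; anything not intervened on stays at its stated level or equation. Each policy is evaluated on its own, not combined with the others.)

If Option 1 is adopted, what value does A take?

Option 1 (Z + 50):
  Q = 84
  H = 154
  K = 29 + 2·84 − 6·154 = -727
  Z = 212 + 4·84 − 6·154 + 3·(-727) (+50 from intervention) = -2507
  P = 27 + 5·154 + 2·(-2507) = -4217
  A = -33 − 4·154 − 5·(-727) − 4·(-4217) = 19854

19854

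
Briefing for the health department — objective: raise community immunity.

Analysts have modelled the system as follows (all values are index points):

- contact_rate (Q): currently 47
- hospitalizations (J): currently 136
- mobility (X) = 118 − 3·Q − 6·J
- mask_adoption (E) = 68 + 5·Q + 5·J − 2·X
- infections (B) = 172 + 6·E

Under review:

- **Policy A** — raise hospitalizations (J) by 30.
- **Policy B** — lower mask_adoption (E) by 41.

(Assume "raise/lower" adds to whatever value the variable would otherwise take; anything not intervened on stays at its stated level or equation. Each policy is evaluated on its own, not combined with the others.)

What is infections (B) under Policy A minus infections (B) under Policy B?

3306

Policy A (J + 30):
  Q = 47
  J = 136 + 30 = 166
  X = 118 − 3·47 − 6·166 = -1019
  E = 68 + 5·47 + 5·166 − 2·(-1019) = 3171
  B = 172 + 6·3171 = 19198
Policy B (E − 41):
  Q = 47
  J = 136
  X = 118 − 3·47 − 6·136 = -839
  E = 68 + 5·47 + 5·136 − 2·(-839) (−41 from intervention) = 2620
  B = 172 + 6·2620 = 15892
B: 19198 − 15892 = 3306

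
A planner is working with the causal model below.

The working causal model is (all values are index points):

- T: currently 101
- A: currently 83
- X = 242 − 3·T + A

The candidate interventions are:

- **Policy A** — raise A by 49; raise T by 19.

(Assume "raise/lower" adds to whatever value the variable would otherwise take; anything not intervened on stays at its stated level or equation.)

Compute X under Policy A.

Policy A (A + 49, T + 19):
  T = 101 + 19 = 120
  A = 83 + 49 = 132
  X = 242 − 3·120 + 132 = 14

14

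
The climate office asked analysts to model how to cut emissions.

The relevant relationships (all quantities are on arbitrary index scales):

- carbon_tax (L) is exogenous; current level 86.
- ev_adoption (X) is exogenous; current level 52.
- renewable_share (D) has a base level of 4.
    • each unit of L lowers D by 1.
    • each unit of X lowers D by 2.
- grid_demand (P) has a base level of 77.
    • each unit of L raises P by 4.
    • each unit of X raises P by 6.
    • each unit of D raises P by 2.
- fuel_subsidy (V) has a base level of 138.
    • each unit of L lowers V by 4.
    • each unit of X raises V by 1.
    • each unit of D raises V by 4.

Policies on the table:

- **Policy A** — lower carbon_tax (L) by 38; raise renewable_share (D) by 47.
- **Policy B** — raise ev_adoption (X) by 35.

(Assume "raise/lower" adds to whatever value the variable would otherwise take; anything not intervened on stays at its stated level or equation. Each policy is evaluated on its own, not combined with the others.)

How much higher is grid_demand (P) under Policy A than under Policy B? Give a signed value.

Policy A (L − 38, D + 47):
  L = 86 − 38 = 48
  X = 52
  D = 4 − 48 − 2·52 (+47 from intervention) = -101
  P = 77 + 4·48 + 6·52 + 2·(-101) = 379
Policy B (X + 35):
  L = 86
  X = 52 + 35 = 87
  D = 4 − 86 − 2·87 = -256
  P = 77 + 4·86 + 6·87 + 2·(-256) = 431
P: 379 − 431 = -52

-52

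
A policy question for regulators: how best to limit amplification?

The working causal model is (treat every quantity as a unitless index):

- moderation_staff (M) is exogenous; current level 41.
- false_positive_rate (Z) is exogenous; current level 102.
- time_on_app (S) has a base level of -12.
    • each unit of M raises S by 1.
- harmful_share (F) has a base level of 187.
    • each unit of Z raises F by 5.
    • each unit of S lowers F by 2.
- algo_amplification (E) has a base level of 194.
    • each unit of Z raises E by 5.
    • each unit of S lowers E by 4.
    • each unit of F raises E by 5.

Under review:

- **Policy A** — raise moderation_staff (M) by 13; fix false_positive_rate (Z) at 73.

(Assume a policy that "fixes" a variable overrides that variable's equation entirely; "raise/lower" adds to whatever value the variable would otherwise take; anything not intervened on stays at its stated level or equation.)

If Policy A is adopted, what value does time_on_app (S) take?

42

Policy A (M + 13, Z := 73):
  M = 41 + 13 = 54
  S = -12 + 54 = 42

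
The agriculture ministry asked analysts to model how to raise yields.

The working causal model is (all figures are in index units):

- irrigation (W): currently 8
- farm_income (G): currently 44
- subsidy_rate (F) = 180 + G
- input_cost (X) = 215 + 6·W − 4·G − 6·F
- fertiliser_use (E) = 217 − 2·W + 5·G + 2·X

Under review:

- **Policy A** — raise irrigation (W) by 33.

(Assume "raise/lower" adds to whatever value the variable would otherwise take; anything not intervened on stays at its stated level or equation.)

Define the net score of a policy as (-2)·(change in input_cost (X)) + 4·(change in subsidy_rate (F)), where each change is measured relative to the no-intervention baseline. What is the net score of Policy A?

-396

Baseline:
  W = 8
  G = 44
  F = 180 + 44 = 224
  X = 215 + 6·8 − 4·44 − 6·224 = -1257
Policy A (W + 33):
  W = 8 + 33 = 41
  G = 44
  F = 180 + 44 = 224
  X = 215 + 6·41 − 4·44 − 6·224 = -1059
ΔX = -1059 − (-1257) = 198; ΔF = 224 − 224 = 0
Score = (-2)·198 + 4·0 = -396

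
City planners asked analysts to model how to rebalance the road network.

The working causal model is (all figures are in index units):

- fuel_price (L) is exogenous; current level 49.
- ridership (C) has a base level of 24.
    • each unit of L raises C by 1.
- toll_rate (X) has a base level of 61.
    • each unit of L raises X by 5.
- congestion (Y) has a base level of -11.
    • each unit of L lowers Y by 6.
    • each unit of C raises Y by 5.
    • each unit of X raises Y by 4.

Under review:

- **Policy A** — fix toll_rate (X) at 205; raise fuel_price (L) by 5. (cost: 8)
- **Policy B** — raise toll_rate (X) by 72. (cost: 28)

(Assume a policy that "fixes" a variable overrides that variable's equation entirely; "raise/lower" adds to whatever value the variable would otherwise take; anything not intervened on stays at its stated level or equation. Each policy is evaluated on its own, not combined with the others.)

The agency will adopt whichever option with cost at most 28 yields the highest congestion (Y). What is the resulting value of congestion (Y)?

Policy A (X := 205, L + 5):
  L = 49 + 5 = 54
  C = 24 + 54 = 78
  X = 205
  Y = -11 − 6·54 + 5·78 + 4·205 = 875
Policy B (X + 72):
  L = 49
  C = 24 + 49 = 73
  X = 61 + 5·49 (+72 from intervention) = 378
  Y = -11 − 6·49 + 5·73 + 4·378 = 1572
Comparing — Policy A: Y=875, Policy B: Y=1572. Highest is 1572 (Policy B).

1572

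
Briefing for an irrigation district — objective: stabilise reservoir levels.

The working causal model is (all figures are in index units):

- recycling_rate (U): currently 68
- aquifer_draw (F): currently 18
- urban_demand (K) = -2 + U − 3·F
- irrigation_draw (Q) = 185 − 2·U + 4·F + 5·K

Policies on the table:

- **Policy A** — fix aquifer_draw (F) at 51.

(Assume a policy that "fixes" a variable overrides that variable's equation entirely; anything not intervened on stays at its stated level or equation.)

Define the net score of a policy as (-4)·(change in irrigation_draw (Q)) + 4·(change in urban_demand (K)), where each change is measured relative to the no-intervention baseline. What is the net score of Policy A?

1056

Baseline:
  U = 68
  F = 18
  K = -2 + 68 − 3·18 = 12
  Q = 185 − 2·68 + 4·18 + 5·12 = 181
Policy A (F := 51):
  U = 68
  F = 51
  K = -2 + 68 − 3·51 = -87
  Q = 185 − 2·68 + 4·51 + 5·(-87) = -182
ΔQ = -182 − 181 = -363; ΔK = -87 − 12 = -99
Score = (-4)·(-363) + 4·(-99) = 1056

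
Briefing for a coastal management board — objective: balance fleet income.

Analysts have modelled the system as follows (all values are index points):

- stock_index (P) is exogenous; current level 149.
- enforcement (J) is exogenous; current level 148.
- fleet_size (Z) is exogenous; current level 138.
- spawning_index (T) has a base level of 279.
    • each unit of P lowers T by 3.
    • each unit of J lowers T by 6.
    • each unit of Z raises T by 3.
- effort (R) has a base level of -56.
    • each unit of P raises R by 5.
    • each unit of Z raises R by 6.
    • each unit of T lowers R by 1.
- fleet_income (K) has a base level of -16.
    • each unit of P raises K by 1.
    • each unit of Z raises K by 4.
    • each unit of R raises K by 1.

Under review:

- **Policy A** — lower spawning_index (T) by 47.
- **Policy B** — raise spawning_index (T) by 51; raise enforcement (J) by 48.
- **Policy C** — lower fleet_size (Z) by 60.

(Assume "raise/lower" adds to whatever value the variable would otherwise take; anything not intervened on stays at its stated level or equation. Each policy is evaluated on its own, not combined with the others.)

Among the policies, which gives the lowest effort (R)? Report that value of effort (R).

Policy A (T − 47):
  P = 149
  J = 148
  Z = 138
  T = 279 − 3·149 − 6·148 + 3·138 (−47 from intervention) = -689
  R = -56 + 5·149 + 6·138 − (-689) = 2206
Policy B (T + 51, J + 48):
  P = 149
  J = 148 + 48 = 196
  Z = 138
  T = 279 − 3·149 − 6·196 + 3·138 (+51 from intervention) = -879
  R = -56 + 5·149 + 6·138 − (-879) = 2396
Policy C (Z − 60):
  P = 149
  J = 148
  Z = 138 − 60 = 78
  T = 279 − 3·149 − 6·148 + 3·78 = -822
  R = -56 + 5·149 + 6·78 − (-822) = 1979
Comparing — Policy A: R=2206, Policy B: R=2396, Policy C: R=1979. Lowest is 1979 (Policy C).

1979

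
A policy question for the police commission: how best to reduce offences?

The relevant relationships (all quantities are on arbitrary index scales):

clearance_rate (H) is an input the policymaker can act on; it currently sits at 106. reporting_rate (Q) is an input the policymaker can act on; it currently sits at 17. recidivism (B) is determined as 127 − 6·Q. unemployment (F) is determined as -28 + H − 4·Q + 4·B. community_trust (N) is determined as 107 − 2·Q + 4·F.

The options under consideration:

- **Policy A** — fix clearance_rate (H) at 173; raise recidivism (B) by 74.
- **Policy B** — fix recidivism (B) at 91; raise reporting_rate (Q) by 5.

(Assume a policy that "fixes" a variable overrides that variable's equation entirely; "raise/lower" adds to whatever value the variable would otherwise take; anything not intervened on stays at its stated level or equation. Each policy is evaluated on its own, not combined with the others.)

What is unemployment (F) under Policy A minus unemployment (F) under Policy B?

Policy A (H := 173, B + 74):
  H = 173
  Q = 17
  B = 127 − 6·17 (+74 from intervention) = 99
  F = -28 + 173 − 4·17 + 4·99 = 473
Policy B (B := 91, Q + 5):
  H = 106
  Q = 17 + 5 = 22
  B = 91
  F = -28 + 106 − 4·22 + 4·91 = 354
F: 473 − 354 = 119

119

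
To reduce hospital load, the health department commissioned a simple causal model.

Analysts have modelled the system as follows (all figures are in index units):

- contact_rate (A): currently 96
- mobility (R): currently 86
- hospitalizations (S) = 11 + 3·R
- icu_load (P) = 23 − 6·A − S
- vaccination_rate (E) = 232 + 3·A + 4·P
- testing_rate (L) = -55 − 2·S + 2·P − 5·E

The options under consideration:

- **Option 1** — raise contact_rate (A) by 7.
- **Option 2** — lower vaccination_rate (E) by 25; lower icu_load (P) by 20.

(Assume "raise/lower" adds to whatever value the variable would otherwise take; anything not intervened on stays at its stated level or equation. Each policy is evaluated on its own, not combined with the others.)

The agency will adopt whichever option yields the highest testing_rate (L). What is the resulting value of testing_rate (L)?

12254

Option 1 (A + 7):
  A = 96 + 7 = 103
  R = 86
  S = 11 + 3·86 = 269
  P = 23 − 6·103 − 269 = -864
  E = 232 + 3·103 + 4·(-864) = -2915
  L = -55 − 2·269 + 2·(-864) − 5·(-2915) = 12254
Option 2 (E − 25, P − 20):
  A = 96
  R = 86
  S = 11 + 3·86 = 269
  P = 23 − 6·96 − 269 (−20 from intervention) = -842
  E = 232 + 3·96 + 4·(-842) (−25 from intervention) = -2873
  L = -55 − 2·269 + 2·(-842) − 5·(-2873) = 12088
Comparing — Option 1: L=12254, Option 2: L=12088. Highest is 12254 (Option 1).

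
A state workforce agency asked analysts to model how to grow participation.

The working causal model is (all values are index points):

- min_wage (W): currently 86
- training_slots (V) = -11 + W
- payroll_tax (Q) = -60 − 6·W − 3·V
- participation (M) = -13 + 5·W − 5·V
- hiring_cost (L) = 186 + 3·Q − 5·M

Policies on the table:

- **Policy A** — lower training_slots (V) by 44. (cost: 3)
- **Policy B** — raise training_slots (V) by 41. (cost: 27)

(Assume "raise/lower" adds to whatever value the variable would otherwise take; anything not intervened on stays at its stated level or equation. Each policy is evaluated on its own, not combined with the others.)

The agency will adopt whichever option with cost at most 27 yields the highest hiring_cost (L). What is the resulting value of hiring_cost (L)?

-1771

Policy A (V − 44):
  W = 86
  V = -11 + 86 (−44 from intervention) = 31
  Q = -60 − 6·86 − 3·31 = -669
  M = -13 + 5·86 − 5·31 = 262
  L = 186 + 3·(-669) − 5·262 = -3131
Policy B (V + 41):
  W = 86
  V = -11 + 86 (+41 from intervention) = 116
  Q = -60 − 6·86 − 3·116 = -924
  M = -13 + 5·86 − 5·116 = -163
  L = 186 + 3·(-924) − 5·(-163) = -1771
Comparing — Policy A: L=-3131, Policy B: L=-1771. Highest is -1771 (Policy B).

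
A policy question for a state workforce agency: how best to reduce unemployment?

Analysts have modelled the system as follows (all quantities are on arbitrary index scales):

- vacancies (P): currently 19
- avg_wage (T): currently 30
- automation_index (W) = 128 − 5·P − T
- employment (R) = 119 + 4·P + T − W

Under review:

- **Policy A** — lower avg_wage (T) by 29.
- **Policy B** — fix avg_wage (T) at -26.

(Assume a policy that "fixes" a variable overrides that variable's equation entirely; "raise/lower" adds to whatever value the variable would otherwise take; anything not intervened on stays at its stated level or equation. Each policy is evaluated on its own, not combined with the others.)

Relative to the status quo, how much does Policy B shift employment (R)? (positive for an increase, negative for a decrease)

-112

Baseline:
  P = 19
  T = 30
  W = 128 − 5·19 − 30 = 3
  R = 119 + 4·19 + 30 − 3 = 222
Policy B (T := -26):
  P = 19
  T = -26
  W = 128 − 5·19 − (-26) = 59
  R = 119 + 4·19 + (-26) − 59 = 110
Change in R: 110 − 222 = -112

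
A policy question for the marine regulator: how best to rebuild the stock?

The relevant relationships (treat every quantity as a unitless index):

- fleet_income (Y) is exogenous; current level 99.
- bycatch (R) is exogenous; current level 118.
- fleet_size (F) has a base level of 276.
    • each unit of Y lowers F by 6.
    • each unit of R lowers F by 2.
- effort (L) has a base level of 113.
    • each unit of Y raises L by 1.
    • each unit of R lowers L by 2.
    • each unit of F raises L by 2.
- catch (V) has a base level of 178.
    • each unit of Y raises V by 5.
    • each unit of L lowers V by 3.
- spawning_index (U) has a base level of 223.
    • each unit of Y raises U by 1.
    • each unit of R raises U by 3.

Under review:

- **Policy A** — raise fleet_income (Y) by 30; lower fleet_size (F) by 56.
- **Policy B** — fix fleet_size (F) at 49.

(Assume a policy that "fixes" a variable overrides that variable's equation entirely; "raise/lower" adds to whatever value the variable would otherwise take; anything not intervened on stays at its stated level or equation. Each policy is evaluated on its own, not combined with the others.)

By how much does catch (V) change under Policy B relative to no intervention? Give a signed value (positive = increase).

-3618

Baseline:
  Y = 99
  R = 118
  F = 276 − 6·99 − 2·118 = -554
  L = 113 + 99 − 2·118 + 2·(-554) = -1132
  V = 178 + 5·99 − 3·(-1132) = 4069
Policy B (F := 49):
  Y = 99
  R = 118
  F = 49
  L = 113 + 99 − 2·118 + 2·49 = 74
  V = 178 + 5·99 − 3·74 = 451
Change in V: 451 − 4069 = -3618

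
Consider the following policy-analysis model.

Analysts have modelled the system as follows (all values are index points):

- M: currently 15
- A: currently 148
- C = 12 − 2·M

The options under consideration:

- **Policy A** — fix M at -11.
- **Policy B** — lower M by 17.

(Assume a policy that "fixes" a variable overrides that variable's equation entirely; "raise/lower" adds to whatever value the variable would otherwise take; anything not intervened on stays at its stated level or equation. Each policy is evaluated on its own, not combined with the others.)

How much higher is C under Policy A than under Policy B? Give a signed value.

18

Policy A (M := -11):
  M = -11
  C = 12 − 2·(-11) = 34
Policy B (M − 17):
  M = 15 − 17 = -2
  C = 12 − 2·(-2) = 16
C: 34 − 16 = 18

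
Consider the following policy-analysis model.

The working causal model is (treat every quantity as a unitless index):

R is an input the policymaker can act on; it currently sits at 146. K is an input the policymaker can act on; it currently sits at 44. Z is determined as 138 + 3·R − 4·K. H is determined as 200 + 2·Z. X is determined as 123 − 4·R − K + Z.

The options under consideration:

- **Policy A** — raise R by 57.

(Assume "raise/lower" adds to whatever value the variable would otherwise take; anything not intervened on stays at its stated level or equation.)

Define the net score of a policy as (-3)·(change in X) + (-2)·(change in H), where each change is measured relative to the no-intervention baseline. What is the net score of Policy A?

-513

Baseline:
  R = 146
  K = 44
  Z = 138 + 3·146 − 4·44 = 400
  H = 200 + 2·400 = 1000
  X = 123 − 4·146 − 44 + 400 = -105
Policy A (R + 57):
  R = 146 + 57 = 203
  K = 44
  Z = 138 + 3·203 − 4·44 = 571
  H = 200 + 2·571 = 1342
  X = 123 − 4·203 − 44 + 571 = -162
ΔX = -162 − (-105) = -57; ΔH = 1342 − 1000 = 342
Score = (-3)·(-57) + (-2)·342 = -513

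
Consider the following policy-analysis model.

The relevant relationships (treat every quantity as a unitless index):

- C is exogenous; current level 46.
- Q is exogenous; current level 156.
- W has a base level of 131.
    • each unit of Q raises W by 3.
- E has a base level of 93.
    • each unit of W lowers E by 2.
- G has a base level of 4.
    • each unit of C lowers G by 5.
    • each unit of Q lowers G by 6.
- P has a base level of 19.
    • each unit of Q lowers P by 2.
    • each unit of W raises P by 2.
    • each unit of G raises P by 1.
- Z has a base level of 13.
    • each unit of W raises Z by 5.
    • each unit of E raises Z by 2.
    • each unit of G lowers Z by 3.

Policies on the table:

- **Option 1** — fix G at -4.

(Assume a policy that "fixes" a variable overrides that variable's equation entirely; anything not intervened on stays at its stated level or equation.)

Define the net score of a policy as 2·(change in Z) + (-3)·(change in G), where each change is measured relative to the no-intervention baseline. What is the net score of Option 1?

-10422

Baseline:
  C = 46
  Q = 156
  W = 131 + 3·156 = 599
  E = 93 − 2·599 = -1105
  G = 4 − 5·46 − 6·156 = -1162
  Z = 13 + 5·599 + 2·(-1105) − 3·(-1162) = 4284
Option 1 (G := -4):
  C = 46
  Q = 156
  W = 131 + 3·156 = 599
  E = 93 − 2·599 = -1105
  G = -4
  Z = 13 + 5·599 + 2·(-1105) − 3·(-4) = 810
ΔZ = 810 − 4284 = -3474; ΔG = -4 − (-1162) = 1158
Score = 2·(-3474) + (-3)·1158 = -10422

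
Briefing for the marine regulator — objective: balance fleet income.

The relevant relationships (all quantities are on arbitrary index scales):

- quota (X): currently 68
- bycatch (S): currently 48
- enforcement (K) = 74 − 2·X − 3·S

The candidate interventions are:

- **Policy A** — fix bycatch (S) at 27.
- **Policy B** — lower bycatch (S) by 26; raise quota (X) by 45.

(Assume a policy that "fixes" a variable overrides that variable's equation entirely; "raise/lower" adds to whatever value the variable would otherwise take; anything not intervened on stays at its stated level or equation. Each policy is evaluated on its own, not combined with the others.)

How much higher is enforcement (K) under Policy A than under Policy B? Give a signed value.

75

Policy A (S := 27):
  X = 68
  S = 27
  K = 74 − 2·68 − 3·27 = -143
Policy B (S − 26, X + 45):
  X = 68 + 45 = 113
  S = 48 − 26 = 22
  K = 74 − 2·113 − 3·22 = -218
K: -143 − (-218) = 75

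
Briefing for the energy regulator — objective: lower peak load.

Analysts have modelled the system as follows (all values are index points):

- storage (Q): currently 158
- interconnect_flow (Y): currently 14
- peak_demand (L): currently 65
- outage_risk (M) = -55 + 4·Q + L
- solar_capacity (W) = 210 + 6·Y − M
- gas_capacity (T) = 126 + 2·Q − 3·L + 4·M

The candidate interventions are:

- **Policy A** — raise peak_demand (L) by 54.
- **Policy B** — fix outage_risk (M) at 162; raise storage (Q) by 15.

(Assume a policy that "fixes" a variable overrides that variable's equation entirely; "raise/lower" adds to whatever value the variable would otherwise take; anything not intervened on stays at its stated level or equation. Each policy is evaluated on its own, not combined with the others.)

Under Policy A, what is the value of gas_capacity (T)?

Policy A (L + 54):
  Q = 158
  L = 65 + 54 = 119
  M = -55 + 4·158 + 119 = 696
  T = 126 + 2·158 − 3·119 + 4·696 = 2869

2869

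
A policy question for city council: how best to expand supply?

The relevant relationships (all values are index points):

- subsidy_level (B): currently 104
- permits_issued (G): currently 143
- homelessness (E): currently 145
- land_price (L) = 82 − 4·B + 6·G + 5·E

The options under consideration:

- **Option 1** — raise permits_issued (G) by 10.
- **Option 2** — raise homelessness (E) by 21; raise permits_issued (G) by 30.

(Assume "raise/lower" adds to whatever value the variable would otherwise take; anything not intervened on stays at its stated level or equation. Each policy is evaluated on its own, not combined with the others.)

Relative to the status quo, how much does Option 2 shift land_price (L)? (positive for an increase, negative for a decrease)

285

Baseline:
  B = 104
  G = 143
  E = 145
  L = 82 − 4·104 + 6·143 + 5·145 = 1249
Option 2 (E + 21, G + 30):
  B = 104
  G = 143 + 30 = 173
  E = 145 + 21 = 166
  L = 82 − 4·104 + 6·173 + 5·166 = 1534
Change in L: 1534 − 1249 = 285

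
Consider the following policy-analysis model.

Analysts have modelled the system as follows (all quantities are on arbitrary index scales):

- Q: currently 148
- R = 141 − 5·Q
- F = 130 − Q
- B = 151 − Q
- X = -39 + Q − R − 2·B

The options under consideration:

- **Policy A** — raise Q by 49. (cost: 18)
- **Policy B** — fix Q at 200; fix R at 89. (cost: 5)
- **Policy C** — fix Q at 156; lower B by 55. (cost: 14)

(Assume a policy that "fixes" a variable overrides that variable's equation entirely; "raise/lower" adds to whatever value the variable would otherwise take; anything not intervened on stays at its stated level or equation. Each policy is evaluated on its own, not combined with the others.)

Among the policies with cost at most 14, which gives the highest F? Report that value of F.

-26

Policy B (Q := 200, R := 89):
  Q = 200
  F = 130 − 200 = -70
Policy C (Q := 156, B − 55):
  Q = 156
  F = 130 − 156 = -26
Comparing — Policy B: F=-70, Policy C: F=-26. Highest is -26 (Policy C).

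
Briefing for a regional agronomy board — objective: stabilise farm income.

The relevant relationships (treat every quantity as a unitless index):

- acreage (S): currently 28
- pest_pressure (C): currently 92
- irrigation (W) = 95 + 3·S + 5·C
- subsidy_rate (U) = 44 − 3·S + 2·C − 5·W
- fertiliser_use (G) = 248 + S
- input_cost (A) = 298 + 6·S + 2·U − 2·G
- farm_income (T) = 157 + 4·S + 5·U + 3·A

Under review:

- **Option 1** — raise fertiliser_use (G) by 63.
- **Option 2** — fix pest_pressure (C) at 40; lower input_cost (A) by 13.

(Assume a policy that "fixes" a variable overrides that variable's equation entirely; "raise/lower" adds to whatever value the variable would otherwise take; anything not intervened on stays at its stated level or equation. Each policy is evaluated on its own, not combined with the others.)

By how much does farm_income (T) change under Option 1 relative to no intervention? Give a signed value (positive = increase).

-378

Baseline:
  S = 28
  C = 92
  W = 95 + 3·28 + 5·92 = 639
  U = 44 − 3·28 + 2·92 − 5·639 = -3051
  G = 248 + 28 = 276
  A = 298 + 6·28 + 2·(-3051) − 2·276 = -6188
  T = 157 + 4·28 + 5·(-3051) + 3·(-6188) = -33550
Option 1 (G + 63):
  S = 28
  C = 92
  W = 95 + 3·28 + 5·92 = 639
  U = 44 − 3·28 + 2·92 − 5·639 = -3051
  G = 248 + 28 (+63 from intervention) = 339
  A = 298 + 6·28 + 2·(-3051) − 2·339 = -6314
  T = 157 + 4·28 + 5·(-3051) + 3·(-6314) = -33928
Change in T: -33928 − (-33550) = -378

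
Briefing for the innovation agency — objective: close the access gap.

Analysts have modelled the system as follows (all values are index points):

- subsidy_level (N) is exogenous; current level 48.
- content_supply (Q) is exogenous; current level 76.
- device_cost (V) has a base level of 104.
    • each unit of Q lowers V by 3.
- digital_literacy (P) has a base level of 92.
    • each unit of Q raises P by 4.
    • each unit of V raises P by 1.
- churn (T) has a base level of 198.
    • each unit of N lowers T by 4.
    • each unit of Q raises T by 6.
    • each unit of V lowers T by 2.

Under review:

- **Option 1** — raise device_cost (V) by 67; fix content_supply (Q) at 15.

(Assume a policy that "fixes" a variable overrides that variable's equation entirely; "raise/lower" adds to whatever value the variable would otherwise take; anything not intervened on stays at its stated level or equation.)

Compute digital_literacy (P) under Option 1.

278

Option 1 (V + 67, Q := 15):
  Q = 15
  V = 104 − 3·15 (+67 from intervention) = 126
  P = 92 + 4·15 + 126 = 278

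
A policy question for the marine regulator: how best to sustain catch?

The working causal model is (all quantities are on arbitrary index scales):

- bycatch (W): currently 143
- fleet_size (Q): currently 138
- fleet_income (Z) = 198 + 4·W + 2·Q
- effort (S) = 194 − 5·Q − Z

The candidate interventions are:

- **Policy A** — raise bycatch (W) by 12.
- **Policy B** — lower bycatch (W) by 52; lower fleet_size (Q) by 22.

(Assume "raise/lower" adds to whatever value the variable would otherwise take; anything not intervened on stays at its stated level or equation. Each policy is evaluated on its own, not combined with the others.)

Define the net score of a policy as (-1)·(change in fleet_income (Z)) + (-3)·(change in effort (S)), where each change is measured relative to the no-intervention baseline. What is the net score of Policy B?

Baseline:
  W = 143
  Q = 138
  Z = 198 + 4·143 + 2·138 = 1046
  S = 194 − 5·138 − 1046 = -1542
Policy B (W − 52, Q − 22):
  W = 143 − 52 = 91
  Q = 138 − 22 = 116
  Z = 198 + 4·91 + 2·116 = 794
  S = 194 − 5·116 − 794 = -1180
ΔZ = 794 − 1046 = -252; ΔS = -1180 − (-1542) = 362
Score = (-1)·(-252) + (-3)·362 = -834

-834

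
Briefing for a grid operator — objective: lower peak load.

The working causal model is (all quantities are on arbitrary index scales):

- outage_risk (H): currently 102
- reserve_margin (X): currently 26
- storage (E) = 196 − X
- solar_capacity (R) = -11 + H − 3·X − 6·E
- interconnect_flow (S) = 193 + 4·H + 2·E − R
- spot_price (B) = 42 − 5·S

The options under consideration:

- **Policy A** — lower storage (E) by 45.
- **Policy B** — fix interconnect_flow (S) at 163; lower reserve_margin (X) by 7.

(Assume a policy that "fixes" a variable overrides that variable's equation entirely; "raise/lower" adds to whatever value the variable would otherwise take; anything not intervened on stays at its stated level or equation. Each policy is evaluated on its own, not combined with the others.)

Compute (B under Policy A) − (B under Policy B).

Policy A (E − 45):
  H = 102
  X = 26
  E = 196 − 26 (−45 from intervention) = 125
  R = -11 + 102 − 3·26 − 6·125 = -737
  S = 193 + 4·102 + 2·125 − (-737) = 1588
  B = 42 − 5·1588 = -7898
Policy B (S := 163, X − 7):
  H = 102
  X = 26 − 7 = 19
  E = 196 − 19 = 177
  R = -11 + 102 − 3·19 − 6·177 = -1028
  S = 163
  B = 42 − 5·163 = -773
B: -7898 − (-773) = -7125

-7125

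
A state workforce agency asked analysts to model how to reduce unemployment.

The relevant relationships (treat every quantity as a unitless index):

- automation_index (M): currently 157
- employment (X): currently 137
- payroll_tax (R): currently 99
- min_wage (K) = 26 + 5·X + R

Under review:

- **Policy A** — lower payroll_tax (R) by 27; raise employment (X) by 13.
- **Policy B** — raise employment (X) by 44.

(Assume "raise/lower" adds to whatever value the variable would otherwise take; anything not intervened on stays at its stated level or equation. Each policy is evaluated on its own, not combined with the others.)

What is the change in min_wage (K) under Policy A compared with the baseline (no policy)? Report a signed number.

38

Baseline:
  X = 137
  R = 99
  K = 26 + 5·137 + 99 = 810
Policy A (R − 27, X + 13):
  X = 137 + 13 = 150
  R = 99 − 27 = 72
  K = 26 + 5·150 + 72 = 848
Change in K: 848 − 810 = 38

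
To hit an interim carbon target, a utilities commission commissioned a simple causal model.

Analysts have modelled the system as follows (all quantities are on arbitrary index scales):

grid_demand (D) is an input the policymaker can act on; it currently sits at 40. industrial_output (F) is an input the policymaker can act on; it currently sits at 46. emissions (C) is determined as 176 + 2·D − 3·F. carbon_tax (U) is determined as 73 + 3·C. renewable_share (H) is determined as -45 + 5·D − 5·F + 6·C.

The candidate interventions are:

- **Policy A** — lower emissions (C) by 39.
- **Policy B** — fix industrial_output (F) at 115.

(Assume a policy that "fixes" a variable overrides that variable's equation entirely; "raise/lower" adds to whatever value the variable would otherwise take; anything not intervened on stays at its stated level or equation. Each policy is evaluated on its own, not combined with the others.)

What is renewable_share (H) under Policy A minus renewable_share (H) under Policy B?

1353

Policy A (C − 39):
  D = 40
  F = 46
  C = 176 + 2·40 − 3·46 (−39 from intervention) = 79
  H = -45 + 5·40 − 5·46 + 6·79 = 399
Policy B (F := 115):
  D = 40
  F = 115
  C = 176 + 2·40 − 3·115 = -89
  H = -45 + 5·40 − 5·115 + 6·(-89) = -954
H: 399 − (-954) = 1353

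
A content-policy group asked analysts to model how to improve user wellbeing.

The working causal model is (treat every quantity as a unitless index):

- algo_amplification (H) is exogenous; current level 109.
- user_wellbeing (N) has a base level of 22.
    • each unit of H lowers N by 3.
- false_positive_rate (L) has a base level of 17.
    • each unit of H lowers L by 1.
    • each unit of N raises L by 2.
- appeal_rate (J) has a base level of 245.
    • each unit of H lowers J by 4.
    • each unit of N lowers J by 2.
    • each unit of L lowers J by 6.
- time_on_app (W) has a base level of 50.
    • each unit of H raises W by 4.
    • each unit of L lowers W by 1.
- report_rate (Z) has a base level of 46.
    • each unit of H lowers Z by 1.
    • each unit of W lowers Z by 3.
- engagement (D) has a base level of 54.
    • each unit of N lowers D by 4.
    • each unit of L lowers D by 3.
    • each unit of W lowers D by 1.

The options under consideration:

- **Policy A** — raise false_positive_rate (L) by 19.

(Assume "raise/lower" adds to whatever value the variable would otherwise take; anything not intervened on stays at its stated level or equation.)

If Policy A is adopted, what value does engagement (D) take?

2154

Policy A (L + 19):
  H = 109
  N = 22 − 3·109 = -305
  L = 17 − 109 + 2·(-305) (+19 from intervention) = -683
  W = 50 + 4·109 − (-683) = 1169
  D = 54 − 4·(-305) − 3·(-683) − 1169 = 2154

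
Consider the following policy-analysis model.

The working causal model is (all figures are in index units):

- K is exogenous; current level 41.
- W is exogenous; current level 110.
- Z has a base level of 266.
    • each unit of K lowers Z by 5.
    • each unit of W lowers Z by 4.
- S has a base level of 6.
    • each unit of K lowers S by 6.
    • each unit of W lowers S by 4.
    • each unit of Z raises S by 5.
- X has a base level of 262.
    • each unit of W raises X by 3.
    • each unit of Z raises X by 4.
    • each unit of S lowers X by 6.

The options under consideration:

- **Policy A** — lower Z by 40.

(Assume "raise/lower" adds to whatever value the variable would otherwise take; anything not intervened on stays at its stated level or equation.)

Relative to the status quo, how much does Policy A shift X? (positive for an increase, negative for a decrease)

1040

Baseline:
  K = 41
  W = 110
  Z = 266 − 5·41 − 4·110 = -379
  S = 6 − 6·41 − 4·110 + 5·(-379) = -2575
  X = 262 + 3·110 + 4·(-379) − 6·(-2575) = 14526
Policy A (Z − 40):
  K = 41
  W = 110
  Z = 266 − 5·41 − 4·110 (−40 from intervention) = -419
  S = 6 − 6·41 − 4·110 + 5·(-419) = -2775
  X = 262 + 3·110 + 4·(-419) − 6·(-2775) = 15566
Change in X: 15566 − 14526 = 1040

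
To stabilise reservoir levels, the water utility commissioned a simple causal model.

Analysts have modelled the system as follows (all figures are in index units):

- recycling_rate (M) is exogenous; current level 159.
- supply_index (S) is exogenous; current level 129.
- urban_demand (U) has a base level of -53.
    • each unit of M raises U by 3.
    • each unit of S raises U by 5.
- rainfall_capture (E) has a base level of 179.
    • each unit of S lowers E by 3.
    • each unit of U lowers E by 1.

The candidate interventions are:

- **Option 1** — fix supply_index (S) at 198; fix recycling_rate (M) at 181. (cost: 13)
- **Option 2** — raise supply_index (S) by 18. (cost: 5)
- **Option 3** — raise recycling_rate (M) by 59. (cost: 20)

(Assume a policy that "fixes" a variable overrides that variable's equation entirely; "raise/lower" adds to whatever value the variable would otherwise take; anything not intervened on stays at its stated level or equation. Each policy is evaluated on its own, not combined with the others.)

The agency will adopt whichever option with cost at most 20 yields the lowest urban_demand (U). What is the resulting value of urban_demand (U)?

Option 1 (S := 198, M := 181):
  M = 181
  S = 198
  U = -53 + 3·181 + 5·198 = 1480
Option 2 (S + 18):
  M = 159
  S = 129 + 18 = 147
  U = -53 + 3·159 + 5·147 = 1159
Option 3 (M + 59):
  M = 159 + 59 = 218
  S = 129
  U = -53 + 3·218 + 5·129 = 1246
Comparing — Option 1: U=1480, Option 2: U=1159, Option 3: U=1246. Lowest is 1159 (Option 2).

1159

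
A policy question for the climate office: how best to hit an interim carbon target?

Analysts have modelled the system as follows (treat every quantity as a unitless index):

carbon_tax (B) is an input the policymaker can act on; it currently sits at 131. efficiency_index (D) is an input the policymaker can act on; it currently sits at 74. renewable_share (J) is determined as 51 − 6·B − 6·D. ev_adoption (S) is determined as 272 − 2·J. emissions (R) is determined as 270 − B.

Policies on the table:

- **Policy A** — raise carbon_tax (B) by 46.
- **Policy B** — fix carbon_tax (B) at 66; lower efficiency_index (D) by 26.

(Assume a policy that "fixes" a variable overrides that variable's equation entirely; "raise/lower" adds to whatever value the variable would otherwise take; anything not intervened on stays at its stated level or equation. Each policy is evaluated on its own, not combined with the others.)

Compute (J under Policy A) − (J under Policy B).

-822

Policy A (B + 46):
  B = 131 + 46 = 177
  D = 74
  J = 51 − 6·177 − 6·74 = -1455
Policy B (B := 66, D − 26):
  B = 66
  D = 74 − 26 = 48
  J = 51 − 6·66 − 6·48 = -633
J: -1455 − (-633) = -822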